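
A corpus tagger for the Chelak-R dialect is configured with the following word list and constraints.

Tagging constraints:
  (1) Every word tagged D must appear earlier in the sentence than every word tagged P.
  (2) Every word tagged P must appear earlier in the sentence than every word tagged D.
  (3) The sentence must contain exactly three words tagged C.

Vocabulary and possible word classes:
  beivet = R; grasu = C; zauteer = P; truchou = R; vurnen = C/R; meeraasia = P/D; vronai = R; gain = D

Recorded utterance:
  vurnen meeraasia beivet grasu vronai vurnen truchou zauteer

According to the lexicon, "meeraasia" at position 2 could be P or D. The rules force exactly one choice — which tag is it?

Candidates per position — 1:vurnen {C,R}; 2:meeraasia {P,D}; 3:beivet {R}; 4:grasu {C}; 5:vronai {R}; 6:vurnen {C,R}; 7:truchou {R}; 8:zauteer {P}.
At position 1, choosing R makes rule 3 impossible to satisfy; hence C.
At position 2, choosing D makes rule 2 impossible to satisfy; hence P.
At position 6, choosing R makes rule 3 impossible to satisfy; hence C.
The only consistent sequence is: C P R C R C R P.
Check: rule 1 ok; rule 2 ok; rule 3 ok.

P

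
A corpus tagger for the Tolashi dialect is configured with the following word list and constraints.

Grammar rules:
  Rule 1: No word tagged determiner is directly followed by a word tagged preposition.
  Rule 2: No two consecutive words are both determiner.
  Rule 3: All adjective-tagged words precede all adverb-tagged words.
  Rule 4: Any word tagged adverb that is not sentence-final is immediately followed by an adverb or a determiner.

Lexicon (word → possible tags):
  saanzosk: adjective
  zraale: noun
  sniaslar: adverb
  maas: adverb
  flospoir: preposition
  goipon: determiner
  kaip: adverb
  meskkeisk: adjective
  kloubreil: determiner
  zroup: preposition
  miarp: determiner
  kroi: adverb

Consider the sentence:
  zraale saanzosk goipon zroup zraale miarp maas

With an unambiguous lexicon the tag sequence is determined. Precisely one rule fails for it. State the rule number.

1

Fixed tagging: noun adjective determiner preposition noun determiner adverb.
Rule check: R1 fail, R2 pass, R3 pass, R4 pass.
Only rule 1 fails.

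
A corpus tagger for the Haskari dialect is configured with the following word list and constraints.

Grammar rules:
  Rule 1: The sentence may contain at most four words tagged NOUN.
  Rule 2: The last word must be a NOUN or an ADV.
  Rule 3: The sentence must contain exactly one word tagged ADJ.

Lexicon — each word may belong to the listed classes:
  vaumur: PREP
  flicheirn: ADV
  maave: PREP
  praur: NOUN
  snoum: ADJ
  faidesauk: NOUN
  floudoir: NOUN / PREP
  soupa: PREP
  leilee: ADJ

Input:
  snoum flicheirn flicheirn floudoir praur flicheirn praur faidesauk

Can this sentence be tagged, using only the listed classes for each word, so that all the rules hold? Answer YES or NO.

Candidates per position — 1:snoum {ADJ}; 2:flicheirn {ADV}; 3:flicheirn {ADV}; 4:floudoir {NOUN,PREP}; 5:praur {NOUN}; 6:flicheirn {ADV}; 7:praur {NOUN}; 8:faidesauk {NOUN}.
One satisfying assignment: ADJ ADV ADV NOUN NOUN ADV NOUN NOUN.
Rule-by-rule: rule 1 ok; rule 2 ok; rule 3 ok.

YES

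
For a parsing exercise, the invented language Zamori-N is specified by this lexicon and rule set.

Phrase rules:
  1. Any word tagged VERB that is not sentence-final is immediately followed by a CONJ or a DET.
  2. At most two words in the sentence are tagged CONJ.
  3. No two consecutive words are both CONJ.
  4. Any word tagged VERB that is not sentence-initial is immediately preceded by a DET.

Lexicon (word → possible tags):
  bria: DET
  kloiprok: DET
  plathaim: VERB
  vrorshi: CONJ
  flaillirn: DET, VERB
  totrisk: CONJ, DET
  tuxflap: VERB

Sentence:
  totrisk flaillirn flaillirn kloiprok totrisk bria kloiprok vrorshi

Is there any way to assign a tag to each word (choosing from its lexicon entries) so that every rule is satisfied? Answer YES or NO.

Candidates per position — 1:totrisk {CONJ,DET}; 2:flaillirn {DET,VERB}; 3:flaillirn {DET,VERB}; 4:kloiprok {DET}; 5:totrisk {CONJ,DET}; 6:bria {DET}; 7:kloiprok {DET}; 8:vrorshi {CONJ}.
One satisfying assignment: DET DET VERB DET CONJ DET DET CONJ.
Rule-by-rule: rule 1 ✓; rule 2 ✓; rule 3 ✓; rule 4 ✓.

YES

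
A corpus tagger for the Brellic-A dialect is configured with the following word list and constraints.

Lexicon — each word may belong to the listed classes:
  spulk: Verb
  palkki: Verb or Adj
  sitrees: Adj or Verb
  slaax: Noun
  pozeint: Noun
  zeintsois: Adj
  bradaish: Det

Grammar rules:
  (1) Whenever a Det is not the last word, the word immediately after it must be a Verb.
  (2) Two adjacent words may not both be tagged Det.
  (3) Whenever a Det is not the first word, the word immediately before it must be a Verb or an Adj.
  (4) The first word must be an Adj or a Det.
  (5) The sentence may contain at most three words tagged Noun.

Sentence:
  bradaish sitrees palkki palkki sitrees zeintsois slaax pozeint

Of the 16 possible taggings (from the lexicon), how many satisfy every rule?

Candidates per position — 1:bradaish {Det}; 2:sitrees {Adj,Verb}; 3:palkki {Verb,Adj}; 4:palkki {Verb,Adj}; 5:sitrees {Adj,Verb}; 6:zeintsois {Adj}; 7:slaax {Noun}; 8:pozeint {Noun}.
There are 16 candidate sequences in total.
Checking each against the rules leaves 8 sequences.
Count = 8.

8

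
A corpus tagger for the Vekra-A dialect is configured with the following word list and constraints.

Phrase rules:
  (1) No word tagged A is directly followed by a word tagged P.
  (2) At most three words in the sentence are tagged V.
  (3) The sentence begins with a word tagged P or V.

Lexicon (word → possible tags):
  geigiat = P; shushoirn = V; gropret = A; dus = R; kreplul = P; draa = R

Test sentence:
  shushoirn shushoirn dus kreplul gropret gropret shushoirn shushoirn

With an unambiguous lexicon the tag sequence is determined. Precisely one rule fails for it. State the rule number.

Fixed tagging: V V R P A A V V.
Checking each rule: R1 holds, R2 violated, R3 holds.
Only rule 2 fails.

2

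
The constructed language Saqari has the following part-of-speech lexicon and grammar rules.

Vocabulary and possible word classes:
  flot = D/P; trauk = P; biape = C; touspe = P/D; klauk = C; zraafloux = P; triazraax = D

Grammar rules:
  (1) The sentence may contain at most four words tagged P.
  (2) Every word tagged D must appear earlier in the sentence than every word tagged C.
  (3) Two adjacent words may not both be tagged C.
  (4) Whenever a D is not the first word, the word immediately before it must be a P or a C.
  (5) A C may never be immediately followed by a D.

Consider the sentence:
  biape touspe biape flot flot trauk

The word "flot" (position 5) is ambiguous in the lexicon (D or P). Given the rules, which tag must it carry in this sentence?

P

Candidates per position — 1:biape {C}; 2:touspe {P,D}; 3:biape {C}; 4:flot {D,P}; 5:flot {D,P}; 6:trauk {P}.
If word 2 were D, no tagging could satisfy rule 2; so word 2 is P.
If word 4 were D, no tagging could satisfy rule 2; so word 4 is P.
If word 5 were D, no tagging could satisfy rule 2; so word 5 is P.
The unique satisfying tagging is: C P C P P P.
Rule-by-rule: rule 1 satisfied; rule 2 satisfied; rule 3 satisfied; rule 4 satisfied; rule 5 satisfied.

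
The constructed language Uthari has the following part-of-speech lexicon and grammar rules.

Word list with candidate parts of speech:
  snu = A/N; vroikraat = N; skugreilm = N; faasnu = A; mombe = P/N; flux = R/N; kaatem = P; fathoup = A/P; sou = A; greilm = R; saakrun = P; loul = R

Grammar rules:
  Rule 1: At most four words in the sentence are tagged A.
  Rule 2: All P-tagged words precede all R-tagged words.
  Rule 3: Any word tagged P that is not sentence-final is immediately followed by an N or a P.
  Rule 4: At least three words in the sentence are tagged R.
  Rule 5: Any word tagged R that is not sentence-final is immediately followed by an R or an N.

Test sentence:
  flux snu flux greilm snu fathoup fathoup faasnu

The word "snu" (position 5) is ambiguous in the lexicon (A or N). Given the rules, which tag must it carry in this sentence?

N

Candidates per position — 1:flux {R,N}; 2:snu {A,N}; 3:flux {R,N}; 4:greilm {R}; 5:snu {A,N}; 6:fathoup {A,P}; 7:fathoup {A,P}; 8:faasnu {A}.
Position 1: N is ruled out by rule 4; that leaves R.
Position 2: A is ruled out by rule 5; that leaves N.
Position 3: N is ruled out by rule 4; that leaves R.
Position 5: A is ruled out by rule 5; that leaves N.
Position 6: P is ruled out by rule 2; that leaves A.
Position 7: P is ruled out by rule 2; that leaves A.
So the tagging must be: R N R R N A A A.
Rule-by-rule: rule 1 ok; rule 2 ok; rule 3 ok; rule 4 ok; rule 5 ok.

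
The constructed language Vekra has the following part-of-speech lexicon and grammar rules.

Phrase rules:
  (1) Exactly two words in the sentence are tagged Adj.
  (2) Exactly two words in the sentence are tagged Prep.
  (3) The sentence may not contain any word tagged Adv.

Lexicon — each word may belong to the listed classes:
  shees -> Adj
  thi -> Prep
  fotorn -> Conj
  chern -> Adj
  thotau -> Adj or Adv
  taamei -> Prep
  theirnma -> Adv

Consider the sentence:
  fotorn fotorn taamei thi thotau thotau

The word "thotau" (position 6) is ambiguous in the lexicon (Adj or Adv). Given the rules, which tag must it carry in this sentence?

Adj

Candidates per position — 1:fotorn {Conj}; 2:fotorn {Conj}; 3:taamei {Prep}; 4:thi {Prep}; 5:thotau {Adj,Adv}; 6:thotau {Adj,Adv}.
At position 5, choosing Adv makes rule 1 impossible to satisfy; hence Adj.
At position 6, choosing Adv makes rule 1 impossible to satisfy; hence Adj.
So the tagging must be: Conj Conj Prep Prep Adj Adj.
Rule-by-rule: rule 1 holds; rule 2 holds; rule 3 holds.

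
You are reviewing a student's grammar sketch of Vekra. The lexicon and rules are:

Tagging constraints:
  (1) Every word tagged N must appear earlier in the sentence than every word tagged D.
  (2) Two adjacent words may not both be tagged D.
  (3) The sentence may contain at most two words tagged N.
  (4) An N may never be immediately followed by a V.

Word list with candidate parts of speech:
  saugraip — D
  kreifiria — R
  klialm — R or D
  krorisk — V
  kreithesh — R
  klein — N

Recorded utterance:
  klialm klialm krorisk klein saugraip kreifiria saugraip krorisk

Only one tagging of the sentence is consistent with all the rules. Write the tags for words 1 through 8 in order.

Candidates per position — 1:klialm {R,D}; 2:klialm {R,D}; 3:krorisk {V}; 4:klein {N}; 5:saugraip {D}; 6:kreifiria {R}; 7:saugraip {D}; 8:krorisk {V}.
Position 1: tagging it D would leave rule 1 unsatisfiable, so it must be R.
Position 2: tagging it D would leave rule 1 unsatisfiable, so it must be R.
So the tagging must be: R R V N D R D V.
Check: rule 1 ok; rule 2 ok; rule 3 ok; rule 4 ok.

R R V N D R D V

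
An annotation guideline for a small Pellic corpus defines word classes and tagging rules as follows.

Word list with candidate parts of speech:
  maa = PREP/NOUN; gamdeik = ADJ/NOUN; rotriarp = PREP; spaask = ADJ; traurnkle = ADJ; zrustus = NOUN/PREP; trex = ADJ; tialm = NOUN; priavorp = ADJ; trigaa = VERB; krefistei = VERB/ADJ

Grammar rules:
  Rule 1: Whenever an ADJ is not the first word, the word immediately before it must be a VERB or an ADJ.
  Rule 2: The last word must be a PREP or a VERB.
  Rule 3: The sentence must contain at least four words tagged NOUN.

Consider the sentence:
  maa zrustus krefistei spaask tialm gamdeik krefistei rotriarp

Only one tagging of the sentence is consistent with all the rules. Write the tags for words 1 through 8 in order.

NOUN NOUN VERB ADJ NOUN NOUN VERB PREP

Candidates per position — 1:maa {PREP,NOUN}; 2:zrustus {NOUN,PREP}; 3:krefistei {VERB,ADJ}; 4:spaask {ADJ}; 5:tialm {NOUN}; 6:gamdeik {ADJ,NOUN}; 7:krefistei {VERB,ADJ}; 8:rotriarp {PREP}.
At position 1, choosing PREP makes rule 3 impossible to satisfy; hence NOUN.
At position 2, choosing PREP makes rule 3 impossible to satisfy; hence NOUN.
At position 3, choosing ADJ makes rule 1 impossible to satisfy; hence VERB.
At position 6, choosing ADJ makes rule 1 impossible to satisfy; hence NOUN.
At position 7, choosing ADJ makes rule 1 impossible to satisfy; hence VERB.
So the tagging must be: NOUN NOUN VERB ADJ NOUN NOUN VERB PREP.
Check: rule 1 holds; rule 2 holds; rule 3 holds.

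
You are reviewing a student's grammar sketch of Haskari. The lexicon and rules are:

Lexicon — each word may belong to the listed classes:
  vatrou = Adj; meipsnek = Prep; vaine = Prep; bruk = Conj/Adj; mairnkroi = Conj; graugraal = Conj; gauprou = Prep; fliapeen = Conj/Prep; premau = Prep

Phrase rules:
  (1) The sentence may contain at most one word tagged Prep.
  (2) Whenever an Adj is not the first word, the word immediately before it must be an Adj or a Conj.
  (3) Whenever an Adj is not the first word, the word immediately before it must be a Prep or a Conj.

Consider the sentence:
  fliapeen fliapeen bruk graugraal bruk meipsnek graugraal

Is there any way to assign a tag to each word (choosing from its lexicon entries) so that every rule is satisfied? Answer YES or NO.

YES

Candidates per position — 1:fliapeen {Conj,Prep}; 2:fliapeen {Conj,Prep}; 3:bruk {Conj,Adj}; 4:graugraal {Conj}; 5:bruk {Conj,Adj}; 6:meipsnek {Prep}; 7:graugraal {Conj}.
One satisfying assignment: Conj Conj Conj Conj Adj Prep Conj.
Checking: rule 1 holds; rule 2 holds; rule 3 holds.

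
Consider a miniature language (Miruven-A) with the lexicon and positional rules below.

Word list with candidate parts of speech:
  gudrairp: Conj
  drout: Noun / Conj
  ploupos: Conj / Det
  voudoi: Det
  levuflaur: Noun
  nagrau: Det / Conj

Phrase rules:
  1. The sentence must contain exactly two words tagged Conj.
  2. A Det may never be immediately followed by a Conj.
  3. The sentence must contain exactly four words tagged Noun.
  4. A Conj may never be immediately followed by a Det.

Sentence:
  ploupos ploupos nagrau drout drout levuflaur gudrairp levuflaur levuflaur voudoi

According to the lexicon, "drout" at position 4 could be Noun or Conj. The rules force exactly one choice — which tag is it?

Noun

Candidates per position — 1:ploupos {Conj,Det}; 2:ploupos {Conj,Det}; 3:nagrau {Det,Conj}; 4:drout {Noun,Conj}; 5:drout {Noun,Conj}; 6:levuflaur {Noun}; 7:gudrairp {Conj}; 8:levuflaur {Noun}; 9:levuflaur {Noun}; 10:voudoi {Det}.
Position 4: the remaining choice is settled jointly with positions 1, 2, 3, 5 — only Noun at position 4 is part of a tagging that satisfies every rule.
That leaves exactly one tagging: Det Det Det Noun Conj Noun Conj Noun Noun Det.
Verifying each rule — rule 1 holds; rule 2 holds; rule 3 holds; rule 4 holds.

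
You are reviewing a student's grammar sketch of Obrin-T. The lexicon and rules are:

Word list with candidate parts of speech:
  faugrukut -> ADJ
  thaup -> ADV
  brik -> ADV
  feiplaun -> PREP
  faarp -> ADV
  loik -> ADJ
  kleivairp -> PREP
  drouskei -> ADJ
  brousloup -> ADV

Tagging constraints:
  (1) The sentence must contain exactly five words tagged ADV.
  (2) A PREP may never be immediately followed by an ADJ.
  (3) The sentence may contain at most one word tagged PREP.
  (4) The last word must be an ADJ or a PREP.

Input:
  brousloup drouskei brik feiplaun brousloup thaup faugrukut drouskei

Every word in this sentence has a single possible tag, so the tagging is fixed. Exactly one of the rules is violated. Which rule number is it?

1

Fixed tagging: ADV ADJ ADV PREP ADV ADV ADJ ADJ.
Checking each rule: R1 fail, R2 pass, R3 pass, R4 pass.
Only rule 1 fails.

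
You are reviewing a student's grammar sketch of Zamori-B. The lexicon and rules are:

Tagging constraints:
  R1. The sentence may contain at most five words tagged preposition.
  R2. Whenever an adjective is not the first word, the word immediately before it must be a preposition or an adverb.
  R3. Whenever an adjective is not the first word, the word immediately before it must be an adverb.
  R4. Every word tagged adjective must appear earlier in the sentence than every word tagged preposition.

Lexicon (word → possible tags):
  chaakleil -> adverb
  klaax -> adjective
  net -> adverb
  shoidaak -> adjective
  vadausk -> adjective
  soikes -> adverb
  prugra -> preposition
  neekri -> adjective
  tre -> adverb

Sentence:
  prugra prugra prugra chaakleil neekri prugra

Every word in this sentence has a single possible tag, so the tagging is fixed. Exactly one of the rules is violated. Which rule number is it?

Fixed tagging: preposition preposition preposition adverb adjective preposition.
Checking each rule: R1 holds, R2 holds, R3 holds, R4 violated.
Only rule 4 fails.

4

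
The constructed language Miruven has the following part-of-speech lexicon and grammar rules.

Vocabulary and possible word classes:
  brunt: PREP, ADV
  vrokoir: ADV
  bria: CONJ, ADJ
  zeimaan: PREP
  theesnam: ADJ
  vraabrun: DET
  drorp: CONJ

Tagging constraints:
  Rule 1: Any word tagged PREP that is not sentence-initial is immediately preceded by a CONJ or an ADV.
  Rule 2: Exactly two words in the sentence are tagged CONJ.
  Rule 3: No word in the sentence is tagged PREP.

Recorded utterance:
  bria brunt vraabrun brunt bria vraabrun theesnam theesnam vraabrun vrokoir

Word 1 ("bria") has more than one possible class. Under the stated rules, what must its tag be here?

CONJ

Candidates per position — 1:bria {CONJ,ADJ}; 2:brunt {PREP,ADV}; 3:vraabrun {DET}; 4:brunt {PREP,ADV}; 5:bria {CONJ,ADJ}; 6:vraabrun {DET}; 7:theesnam {ADJ}; 8:theesnam {ADJ}; 9:vraabrun {DET}; 10:vrokoir {ADV}.
At position 1, choosing ADJ makes rule 2 impossible to satisfy; hence CONJ.
At position 2, choosing PREP makes rule 3 impossible to satisfy; hence ADV.
At position 4, choosing PREP makes rule 1 impossible to satisfy; hence ADV.
At position 5, choosing ADJ makes rule 2 impossible to satisfy; hence CONJ.
So the tagging must be: CONJ ADV DET ADV CONJ DET ADJ ADJ DET ADV.
Checking: rule 1 ✓; rule 2 ✓; rule 3 ✓.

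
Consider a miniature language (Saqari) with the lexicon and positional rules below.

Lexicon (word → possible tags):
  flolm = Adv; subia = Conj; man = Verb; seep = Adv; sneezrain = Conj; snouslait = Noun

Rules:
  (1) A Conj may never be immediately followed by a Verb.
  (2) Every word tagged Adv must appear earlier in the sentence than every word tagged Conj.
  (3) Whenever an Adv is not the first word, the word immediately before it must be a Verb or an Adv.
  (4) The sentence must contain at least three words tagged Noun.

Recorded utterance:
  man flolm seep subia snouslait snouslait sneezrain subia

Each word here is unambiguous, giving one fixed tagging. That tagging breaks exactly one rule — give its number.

Fixed tagging: Verb Adv Adv Conj Noun Noun Conj Conj.
Applying the rules: R1 ok, R2 ok, R3 ok, R4 fails.
Only rule 4 fails.

4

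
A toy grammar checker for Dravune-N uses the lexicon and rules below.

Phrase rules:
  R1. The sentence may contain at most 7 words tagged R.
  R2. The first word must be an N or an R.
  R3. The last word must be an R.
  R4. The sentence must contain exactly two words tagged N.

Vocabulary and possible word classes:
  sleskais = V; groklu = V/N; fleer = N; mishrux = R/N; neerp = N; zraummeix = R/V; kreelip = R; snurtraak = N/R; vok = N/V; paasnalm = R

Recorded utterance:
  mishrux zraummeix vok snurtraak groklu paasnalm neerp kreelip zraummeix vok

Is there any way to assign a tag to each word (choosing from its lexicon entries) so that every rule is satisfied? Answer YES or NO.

NO

Candidates per position — 1:mishrux {R,N}; 2:zraummeix {R,V}; 3:vok {N,V}; 4:snurtraak {N,R}; 5:groklu {V,N}; 6:paasnalm {R}; 7:neerp {N}; 8:kreelip {R}; 9:zraummeix {R,V}; 10:vok {N,V}.
Rule 3 cannot be satisfied by any choice of tags from the lexicon.
So there is no consistent tagging.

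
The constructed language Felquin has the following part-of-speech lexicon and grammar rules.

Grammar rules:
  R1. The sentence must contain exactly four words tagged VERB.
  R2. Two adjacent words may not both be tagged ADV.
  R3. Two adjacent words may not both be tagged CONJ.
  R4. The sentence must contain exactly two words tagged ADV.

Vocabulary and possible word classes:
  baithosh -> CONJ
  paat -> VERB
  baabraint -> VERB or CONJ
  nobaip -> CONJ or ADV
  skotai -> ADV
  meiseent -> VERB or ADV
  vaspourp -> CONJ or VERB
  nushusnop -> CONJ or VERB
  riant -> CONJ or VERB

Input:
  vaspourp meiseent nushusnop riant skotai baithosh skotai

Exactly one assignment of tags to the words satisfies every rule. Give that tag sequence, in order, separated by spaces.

VERB VERB VERB VERB ADV CONJ ADV

Candidates per position — 1:vaspourp {CONJ,VERB}; 2:meiseent {VERB,ADV}; 3:nushusnop {CONJ,VERB}; 4:riant {CONJ,VERB}; 5:skotai {ADV}; 6:baithosh {CONJ}; 7:skotai {ADV}.
Position 1: tagging it CONJ would leave rule 1 unsatisfiable, so it must be VERB.
Position 2: tagging it ADV would leave rule 1 unsatisfiable, so it must be VERB.
Position 3: tagging it CONJ would leave rule 1 unsatisfiable, so it must be VERB.
Position 4: tagging it CONJ would leave rule 1 unsatisfiable, so it must be VERB.
So the tagging must be: VERB VERB VERB VERB ADV CONJ ADV.
Verifying each rule — rule 1 ok; rule 2 ok; rule 3 ok; rule 4 ok.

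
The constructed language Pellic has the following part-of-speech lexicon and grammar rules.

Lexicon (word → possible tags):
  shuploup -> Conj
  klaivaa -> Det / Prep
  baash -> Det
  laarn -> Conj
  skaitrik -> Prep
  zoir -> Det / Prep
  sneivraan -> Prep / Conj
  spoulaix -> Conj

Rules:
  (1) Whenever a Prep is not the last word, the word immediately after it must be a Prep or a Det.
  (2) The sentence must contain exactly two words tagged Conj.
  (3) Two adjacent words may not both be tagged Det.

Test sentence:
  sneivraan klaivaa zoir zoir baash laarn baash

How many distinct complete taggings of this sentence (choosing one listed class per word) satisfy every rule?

3

Candidates per position — 1:sneivraan {Prep,Conj}; 2:klaivaa {Det,Prep}; 3:zoir {Det,Prep}; 4:zoir {Det,Prep}; 5:baash {Det}; 6:laarn {Conj}; 7:baash {Det}.
There are 16 candidate sequences in total.
The sequences that satisfy every rule: Conj Det Prep Prep Det Conj Det; Conj Prep Det Prep Det Conj Det; Conj Prep Prep Prep Det Conj Det.
Count = 3.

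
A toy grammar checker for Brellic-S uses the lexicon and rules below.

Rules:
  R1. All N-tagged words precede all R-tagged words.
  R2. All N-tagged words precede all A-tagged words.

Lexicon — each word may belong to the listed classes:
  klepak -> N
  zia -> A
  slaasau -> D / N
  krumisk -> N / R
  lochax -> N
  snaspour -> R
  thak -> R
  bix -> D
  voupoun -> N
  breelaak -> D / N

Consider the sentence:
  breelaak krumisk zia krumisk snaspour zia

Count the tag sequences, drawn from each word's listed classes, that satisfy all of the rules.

Candidates per position — 1:breelaak {D,N}; 2:krumisk {N,R}; 3:zia {A}; 4:krumisk {N,R}; 5:snaspour {R}; 6:zia {A}.
There are 8 candidate sequences in total.
The sequences that satisfy every rule: D N A R R A; D R A R R A; N N A R R A; N R A R R A.
Count = 4.

4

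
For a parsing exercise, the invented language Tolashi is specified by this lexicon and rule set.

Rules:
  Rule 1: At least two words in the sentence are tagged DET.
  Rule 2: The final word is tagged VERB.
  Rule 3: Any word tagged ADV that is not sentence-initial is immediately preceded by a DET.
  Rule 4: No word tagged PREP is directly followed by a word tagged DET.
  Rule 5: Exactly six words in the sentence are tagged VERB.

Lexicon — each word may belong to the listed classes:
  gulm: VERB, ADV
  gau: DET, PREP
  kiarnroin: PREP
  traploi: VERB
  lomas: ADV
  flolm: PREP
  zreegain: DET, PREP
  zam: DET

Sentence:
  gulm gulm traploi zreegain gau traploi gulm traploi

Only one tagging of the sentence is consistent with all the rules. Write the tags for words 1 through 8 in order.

Candidates per position — 1:gulm {VERB,ADV}; 2:gulm {VERB,ADV}; 3:traploi {VERB}; 4:zreegain {DET,PREP}; 5:gau {DET,PREP}; 6:traploi {VERB}; 7:gulm {VERB,ADV}; 8:traploi {VERB}.
If word 1 were ADV, no tagging could satisfy rule 5; so word 1 is VERB.
If word 2 were ADV, no tagging could satisfy rule 3; so word 2 is VERB.
If word 4 were PREP, no tagging could satisfy rule 1; so word 4 is DET.
If word 5 were PREP, no tagging could satisfy rule 1; so word 5 is DET.
If word 7 were ADV, no tagging could satisfy rule 3; so word 7 is VERB.
The unique satisfying tagging is: VERB VERB VERB DET DET VERB VERB VERB.
Check: rule 1 ok; rule 2 ok; rule 3 ok; rule 4 ok; rule 5 ok.

VERB VERB VERB DET DET VERB VERB VERB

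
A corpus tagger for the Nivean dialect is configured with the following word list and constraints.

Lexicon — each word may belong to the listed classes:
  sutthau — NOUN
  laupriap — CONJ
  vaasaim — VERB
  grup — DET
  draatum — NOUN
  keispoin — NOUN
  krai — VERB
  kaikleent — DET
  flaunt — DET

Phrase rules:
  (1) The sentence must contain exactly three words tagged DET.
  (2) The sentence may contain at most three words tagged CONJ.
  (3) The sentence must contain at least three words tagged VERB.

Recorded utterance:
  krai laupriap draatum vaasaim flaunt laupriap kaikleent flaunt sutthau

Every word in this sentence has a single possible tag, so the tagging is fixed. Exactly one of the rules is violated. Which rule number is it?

3

Fixed tagging: VERB CONJ NOUN VERB DET CONJ DET DET NOUN.
Checking each rule: R1 ✓, R2 ✓, R3 ✗.
Only rule 3 fails.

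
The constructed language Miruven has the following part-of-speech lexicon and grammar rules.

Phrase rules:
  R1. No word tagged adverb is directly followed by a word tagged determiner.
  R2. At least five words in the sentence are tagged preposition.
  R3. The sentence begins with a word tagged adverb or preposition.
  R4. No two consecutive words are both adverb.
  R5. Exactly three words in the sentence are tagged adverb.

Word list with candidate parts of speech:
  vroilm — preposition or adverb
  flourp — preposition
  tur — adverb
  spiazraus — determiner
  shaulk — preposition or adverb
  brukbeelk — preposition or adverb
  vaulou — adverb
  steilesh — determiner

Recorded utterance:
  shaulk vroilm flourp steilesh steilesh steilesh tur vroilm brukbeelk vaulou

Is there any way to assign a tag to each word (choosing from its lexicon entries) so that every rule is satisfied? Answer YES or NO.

NO

Candidates per position — 1:shaulk {preposition,adverb}; 2:vroilm {preposition,adverb}; 3:flourp {preposition}; 4:steilesh {determiner}; 5:steilesh {determiner}; 6:steilesh {determiner}; 7:tur {adverb}; 8:vroilm {preposition,adverb}; 9:brukbeelk {preposition,adverb}; 10:vaulou {adverb}.
Every candidate sequence violates at least one rule; no consistent tagging exists.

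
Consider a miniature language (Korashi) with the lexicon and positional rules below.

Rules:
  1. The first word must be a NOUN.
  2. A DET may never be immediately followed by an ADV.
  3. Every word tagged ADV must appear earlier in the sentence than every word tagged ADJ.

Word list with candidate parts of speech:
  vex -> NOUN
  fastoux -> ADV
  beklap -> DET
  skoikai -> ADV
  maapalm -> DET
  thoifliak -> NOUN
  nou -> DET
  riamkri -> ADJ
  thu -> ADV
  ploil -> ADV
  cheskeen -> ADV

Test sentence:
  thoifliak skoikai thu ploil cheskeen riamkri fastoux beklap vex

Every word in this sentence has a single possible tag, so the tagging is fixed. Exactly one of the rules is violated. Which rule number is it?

3

Fixed tagging: NOUN ADV ADV ADV ADV ADJ ADV DET NOUN.
Applying the rules: R1 holds, R2 holds, R3 violated.
Only rule 3 fails.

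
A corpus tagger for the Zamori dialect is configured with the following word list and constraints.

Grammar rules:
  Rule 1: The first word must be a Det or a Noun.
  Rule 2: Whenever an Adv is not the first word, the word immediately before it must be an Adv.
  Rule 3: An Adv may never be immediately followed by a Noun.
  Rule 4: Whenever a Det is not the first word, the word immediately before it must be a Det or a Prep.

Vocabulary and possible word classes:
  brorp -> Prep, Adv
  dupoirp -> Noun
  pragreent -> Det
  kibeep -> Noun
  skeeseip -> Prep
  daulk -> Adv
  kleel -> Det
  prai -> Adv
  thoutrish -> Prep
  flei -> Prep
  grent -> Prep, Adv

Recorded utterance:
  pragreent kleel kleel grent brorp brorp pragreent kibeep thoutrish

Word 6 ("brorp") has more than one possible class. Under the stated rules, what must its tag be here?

Prep

Candidates per position — 1:pragreent {Det}; 2:kleel {Det}; 3:kleel {Det}; 4:grent {Prep,Adv}; 5:brorp {Prep,Adv}; 6:brorp {Prep,Adv}; 7:pragreent {Det}; 8:kibeep {Noun}; 9:thoutrish {Prep}.
Word 4 cannot be Adv — rule 2 would then fail for every completion. It is Prep.
Word 5 cannot be Adv — rule 2 would then fail for every completion. It is Prep.
Word 6 cannot be Adv — rule 2 would then fail for every completion. It is Prep.
That leaves exactly one tagging: Det Det Det Prep Prep Prep Det Noun Prep.
Check: rule 1 ok; rule 2 ok; rule 3 ok; rule 4 ok.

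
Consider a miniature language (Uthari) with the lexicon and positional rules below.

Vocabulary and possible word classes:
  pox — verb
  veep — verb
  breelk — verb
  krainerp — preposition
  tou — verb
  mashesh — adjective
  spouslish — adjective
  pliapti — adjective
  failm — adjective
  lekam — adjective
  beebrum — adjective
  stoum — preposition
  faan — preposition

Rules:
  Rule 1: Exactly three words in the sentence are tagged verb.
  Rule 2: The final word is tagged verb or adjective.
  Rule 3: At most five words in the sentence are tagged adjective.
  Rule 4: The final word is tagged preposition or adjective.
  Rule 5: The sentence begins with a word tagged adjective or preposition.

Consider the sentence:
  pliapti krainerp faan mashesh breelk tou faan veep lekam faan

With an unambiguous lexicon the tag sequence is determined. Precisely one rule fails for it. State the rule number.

Fixed tagging: adjective preposition preposition adjective verb verb preposition verb adjective preposition.
Checking each rule: R1 pass, R2 fail, R3 pass, R4 pass, R5 pass.
Only rule 2 fails.

2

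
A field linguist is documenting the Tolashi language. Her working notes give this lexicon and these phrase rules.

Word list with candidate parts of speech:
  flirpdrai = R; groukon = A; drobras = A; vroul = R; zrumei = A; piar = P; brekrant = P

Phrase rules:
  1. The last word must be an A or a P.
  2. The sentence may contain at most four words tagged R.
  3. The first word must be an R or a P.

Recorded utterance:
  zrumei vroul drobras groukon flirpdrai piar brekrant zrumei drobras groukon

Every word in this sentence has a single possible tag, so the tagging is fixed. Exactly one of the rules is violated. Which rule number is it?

Fixed tagging: A R A A R P P A A A.
Rule check: R1 ok, R2 ok, R3 fails.
Only rule 3 fails.

3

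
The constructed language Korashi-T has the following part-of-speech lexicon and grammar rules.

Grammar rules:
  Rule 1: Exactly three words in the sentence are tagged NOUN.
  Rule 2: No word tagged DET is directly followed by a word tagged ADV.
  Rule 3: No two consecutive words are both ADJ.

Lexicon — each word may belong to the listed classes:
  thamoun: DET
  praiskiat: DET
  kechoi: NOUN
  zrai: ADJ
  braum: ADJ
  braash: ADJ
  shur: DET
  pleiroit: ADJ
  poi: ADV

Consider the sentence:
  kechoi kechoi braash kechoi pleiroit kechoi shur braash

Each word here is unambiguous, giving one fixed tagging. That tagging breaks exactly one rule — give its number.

1

Fixed tagging: NOUN NOUN ADJ NOUN ADJ NOUN DET ADJ.
Applying the rules: R1 ✗, R2 ✓, R3 ✓.
Only rule 1 fails.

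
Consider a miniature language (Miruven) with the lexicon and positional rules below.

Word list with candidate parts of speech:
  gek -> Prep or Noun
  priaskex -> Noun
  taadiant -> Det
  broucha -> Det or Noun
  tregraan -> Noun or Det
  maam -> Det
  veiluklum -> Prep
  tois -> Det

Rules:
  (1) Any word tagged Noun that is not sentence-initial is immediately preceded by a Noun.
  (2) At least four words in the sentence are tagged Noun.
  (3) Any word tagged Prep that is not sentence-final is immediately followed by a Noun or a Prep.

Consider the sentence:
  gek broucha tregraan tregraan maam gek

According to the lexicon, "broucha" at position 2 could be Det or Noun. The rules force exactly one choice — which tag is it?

Noun

Candidates per position — 1:gek {Prep,Noun}; 2:broucha {Det,Noun}; 3:tregraan {Noun,Det}; 4:tregraan {Noun,Det}; 5:maam {Det}; 6:gek {Prep,Noun}.
If word 6 were Noun, no tagging could satisfy rule 1; so word 6 is Prep.
If word 1 were Prep, no tagging could satisfy rule 2; so word 1 is Noun.
If word 2 were Det, no tagging could satisfy rule 2; so word 2 is Noun.
If word 3 were Det, no tagging could satisfy rule 2; so word 3 is Noun.
If word 4 were Det, no tagging could satisfy rule 2; so word 4 is Noun.
The unique satisfying tagging is: Noun Noun Noun Noun Det Prep.
Rule-by-rule: rule 1 holds; rule 2 holds; rule 3 holds.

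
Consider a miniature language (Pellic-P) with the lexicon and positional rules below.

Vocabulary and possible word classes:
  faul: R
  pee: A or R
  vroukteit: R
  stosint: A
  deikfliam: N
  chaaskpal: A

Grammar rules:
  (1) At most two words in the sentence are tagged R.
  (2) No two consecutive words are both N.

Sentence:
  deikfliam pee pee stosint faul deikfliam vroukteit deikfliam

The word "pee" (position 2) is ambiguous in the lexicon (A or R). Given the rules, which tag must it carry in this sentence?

A

Candidates per position — 1:deikfliam {N}; 2:pee {A,R}; 3:pee {A,R}; 4:stosint {A}; 5:faul {R}; 6:deikfliam {N}; 7:vroukteit {R}; 8:deikfliam {N}.
If word 2 were R, no tagging could satisfy rule 1; so word 2 is A.
If word 3 were R, no tagging could satisfy rule 1; so word 3 is A.
The only consistent sequence is: N A A A R N R N.
Check: rule 1 ok; rule 2 ok.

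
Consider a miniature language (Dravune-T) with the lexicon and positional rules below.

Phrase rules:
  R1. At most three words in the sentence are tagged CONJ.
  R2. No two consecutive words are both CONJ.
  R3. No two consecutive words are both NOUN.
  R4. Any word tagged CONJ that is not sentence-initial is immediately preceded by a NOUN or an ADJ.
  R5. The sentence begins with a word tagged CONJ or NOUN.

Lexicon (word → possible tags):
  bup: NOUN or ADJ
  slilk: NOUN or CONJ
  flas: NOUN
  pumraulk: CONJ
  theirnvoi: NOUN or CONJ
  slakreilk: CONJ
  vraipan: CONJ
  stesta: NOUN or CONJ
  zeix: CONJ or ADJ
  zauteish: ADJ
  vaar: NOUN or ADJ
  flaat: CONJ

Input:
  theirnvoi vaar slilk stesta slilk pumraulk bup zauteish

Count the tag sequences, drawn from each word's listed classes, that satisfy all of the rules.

Candidates per position — 1:theirnvoi {NOUN,CONJ}; 2:vaar {NOUN,ADJ}; 3:slilk {NOUN,CONJ}; 4:stesta {NOUN,CONJ}; 5:slilk {NOUN,CONJ}; 6:pumraulk {CONJ}; 7:bup {NOUN,ADJ}; 8:zauteish {ADJ}.
There are 64 candidate sequences in total.
The sequences that satisfy every rule: NOUN ADJ NOUN CONJ NOUN CONJ NOUN ADJ; NOUN ADJ NOUN CONJ NOUN CONJ ADJ ADJ; CONJ ADJ NOUN CONJ NOUN CONJ NOUN ADJ; CONJ ADJ NOUN CONJ NOUN CONJ ADJ ADJ.
Count = 4.

4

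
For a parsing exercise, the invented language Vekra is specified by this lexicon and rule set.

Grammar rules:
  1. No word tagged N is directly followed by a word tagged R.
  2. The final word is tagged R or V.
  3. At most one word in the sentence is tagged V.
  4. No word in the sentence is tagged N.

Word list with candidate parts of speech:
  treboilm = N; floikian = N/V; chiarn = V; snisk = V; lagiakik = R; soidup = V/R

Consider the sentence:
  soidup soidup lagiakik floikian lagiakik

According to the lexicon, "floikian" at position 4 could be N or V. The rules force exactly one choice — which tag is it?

Candidates per position — 1:soidup {V,R}; 2:soidup {V,R}; 3:lagiakik {R}; 4:floikian {N,V}; 5:lagiakik {R}.
Position 4: tagging it N would leave rule 1 unsatisfiable, so it must be V.
Position 1: tagging it V would leave rule 3 unsatisfiable, so it must be R.
Position 2: tagging it V would leave rule 3 unsatisfiable, so it must be R.
That leaves exactly one tagging: R R R V R.
Verifying each rule — rule 1 ✓; rule 2 ✓; rule 3 ✓; rule 4 ✓.

V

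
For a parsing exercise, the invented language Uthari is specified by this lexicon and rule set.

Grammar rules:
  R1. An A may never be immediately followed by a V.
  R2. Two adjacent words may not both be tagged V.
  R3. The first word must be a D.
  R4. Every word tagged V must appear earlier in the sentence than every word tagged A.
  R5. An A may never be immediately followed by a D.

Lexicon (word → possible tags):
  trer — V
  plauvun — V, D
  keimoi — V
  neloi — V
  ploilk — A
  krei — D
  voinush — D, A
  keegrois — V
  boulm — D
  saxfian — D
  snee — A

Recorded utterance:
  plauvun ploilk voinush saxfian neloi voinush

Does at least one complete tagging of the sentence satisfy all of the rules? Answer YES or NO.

Candidates per position — 1:plauvun {V,D}; 2:ploilk {A}; 3:voinush {D,A}; 4:saxfian {D}; 5:neloi {V}; 6:voinush {D,A}.
Rule 4 cannot be satisfied by any choice of tags from the lexicon.
So there is no consistent tagging.

NO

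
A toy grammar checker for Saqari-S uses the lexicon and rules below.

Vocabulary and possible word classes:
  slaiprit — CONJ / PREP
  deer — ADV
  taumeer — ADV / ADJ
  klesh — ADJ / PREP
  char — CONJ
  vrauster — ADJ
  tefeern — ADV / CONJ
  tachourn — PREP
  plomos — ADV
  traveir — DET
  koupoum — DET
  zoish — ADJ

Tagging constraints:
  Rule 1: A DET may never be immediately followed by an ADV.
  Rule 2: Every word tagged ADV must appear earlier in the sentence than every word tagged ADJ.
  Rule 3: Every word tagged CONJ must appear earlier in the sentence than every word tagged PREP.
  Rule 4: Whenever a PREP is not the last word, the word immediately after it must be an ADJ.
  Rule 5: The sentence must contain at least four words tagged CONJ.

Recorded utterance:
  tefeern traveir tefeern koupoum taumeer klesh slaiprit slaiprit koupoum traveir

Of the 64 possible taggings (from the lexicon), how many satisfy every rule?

Candidates per position — 1:tefeern {ADV,CONJ}; 2:traveir {DET}; 3:tefeern {ADV,CONJ}; 4:koupoum {DET}; 5:taumeer {ADV,ADJ}; 6:klesh {ADJ,PREP}; 7:slaiprit {CONJ,PREP}; 8:slaiprit {CONJ,PREP}; 9:koupoum {DET}; 10:traveir {DET}.
There are 64 candidate sequences in total.
The sequences that satisfy every rule: CONJ DET CONJ DET ADJ ADJ CONJ CONJ DET DET.
Count = 1.

1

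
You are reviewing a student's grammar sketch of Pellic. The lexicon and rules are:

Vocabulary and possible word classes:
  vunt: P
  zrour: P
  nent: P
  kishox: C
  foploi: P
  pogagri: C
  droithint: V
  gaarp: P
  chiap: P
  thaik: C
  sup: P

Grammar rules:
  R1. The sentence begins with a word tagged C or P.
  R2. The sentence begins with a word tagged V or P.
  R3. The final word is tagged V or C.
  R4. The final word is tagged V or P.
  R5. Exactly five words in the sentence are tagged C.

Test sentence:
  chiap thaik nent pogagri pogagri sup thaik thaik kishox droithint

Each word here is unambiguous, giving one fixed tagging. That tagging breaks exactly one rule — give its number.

Fixed tagging: P C P C C P C C C V.
Rule check: R1 holds, R2 holds, R3 holds, R4 holds, R5 violated.
Only rule 5 fails.

5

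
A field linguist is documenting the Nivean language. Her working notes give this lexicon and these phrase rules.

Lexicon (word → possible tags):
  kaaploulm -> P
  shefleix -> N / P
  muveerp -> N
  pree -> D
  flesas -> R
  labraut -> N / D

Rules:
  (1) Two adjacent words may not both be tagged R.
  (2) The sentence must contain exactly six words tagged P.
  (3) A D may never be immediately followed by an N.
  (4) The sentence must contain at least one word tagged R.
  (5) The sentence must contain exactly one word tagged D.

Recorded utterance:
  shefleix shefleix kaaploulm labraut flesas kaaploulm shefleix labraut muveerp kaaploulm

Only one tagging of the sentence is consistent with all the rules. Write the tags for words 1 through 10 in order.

P P P D R P P N N P

Candidates per position — 1:shefleix {N,P}; 2:shefleix {N,P}; 3:kaaploulm {P}; 4:labraut {N,D}; 5:flesas {R}; 6:kaaploulm {P}; 7:shefleix {N,P}; 8:labraut {N,D}; 9:muveerp {N}; 10:kaaploulm {P}.
Position 1: N is ruled out by rule 2; that leaves P.
Position 2: N is ruled out by rule 2; that leaves P.
Position 7: N is ruled out by rule 2; that leaves P.
Position 8: D is ruled out by rule 3; that leaves N.
Position 4: N is ruled out by rule 5; that leaves D.
So the tagging must be: P P P D R P P N N P.
Verifying each rule — rule 1 ok; rule 2 ok; rule 3 ok; rule 4 ok; rule 5 ok.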